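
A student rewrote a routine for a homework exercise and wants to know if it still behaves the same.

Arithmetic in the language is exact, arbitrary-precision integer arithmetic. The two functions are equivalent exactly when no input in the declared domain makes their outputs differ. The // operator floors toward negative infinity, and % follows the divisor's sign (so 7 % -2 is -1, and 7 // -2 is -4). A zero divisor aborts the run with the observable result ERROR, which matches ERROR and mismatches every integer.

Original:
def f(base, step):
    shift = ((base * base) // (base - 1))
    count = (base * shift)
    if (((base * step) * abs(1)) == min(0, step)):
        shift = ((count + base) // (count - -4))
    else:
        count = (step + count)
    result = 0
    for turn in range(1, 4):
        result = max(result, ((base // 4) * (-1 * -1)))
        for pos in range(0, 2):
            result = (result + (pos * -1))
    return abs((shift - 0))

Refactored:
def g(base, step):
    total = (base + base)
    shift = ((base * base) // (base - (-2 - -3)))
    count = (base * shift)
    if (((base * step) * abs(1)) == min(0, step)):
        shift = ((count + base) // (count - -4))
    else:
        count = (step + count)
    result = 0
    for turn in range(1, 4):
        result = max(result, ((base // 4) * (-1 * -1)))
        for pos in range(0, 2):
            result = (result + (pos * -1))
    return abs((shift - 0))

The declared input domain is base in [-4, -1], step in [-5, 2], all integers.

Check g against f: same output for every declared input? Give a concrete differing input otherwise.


Differences: local variable names differ; constant usage differs; statement counts differ; arithmetic usage differs — yet all 32 inputs agree.
verdict: equivalent


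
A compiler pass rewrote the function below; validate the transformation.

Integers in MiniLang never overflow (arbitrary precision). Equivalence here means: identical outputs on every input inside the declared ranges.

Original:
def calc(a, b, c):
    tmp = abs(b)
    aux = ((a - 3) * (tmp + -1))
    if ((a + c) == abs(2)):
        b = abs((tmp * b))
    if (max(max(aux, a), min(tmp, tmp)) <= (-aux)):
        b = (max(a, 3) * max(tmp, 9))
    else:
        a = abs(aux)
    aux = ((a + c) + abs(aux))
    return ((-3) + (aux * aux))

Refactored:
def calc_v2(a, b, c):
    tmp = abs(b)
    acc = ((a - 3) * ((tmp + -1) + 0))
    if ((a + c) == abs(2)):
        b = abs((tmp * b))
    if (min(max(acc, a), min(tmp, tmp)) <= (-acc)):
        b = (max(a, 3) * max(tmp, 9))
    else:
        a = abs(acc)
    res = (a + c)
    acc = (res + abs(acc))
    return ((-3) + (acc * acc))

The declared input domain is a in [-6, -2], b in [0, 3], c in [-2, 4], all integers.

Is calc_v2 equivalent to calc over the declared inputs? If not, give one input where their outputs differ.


The rewrite breaks on a=-6, b=1, c=-2, where the results are 1 and 61.
calc: tmp=1, then aux=0, then ((a + c) == abs(2)) is false, then (max(max(aux, a), min(tmp, tmp)) <= (-aux)) is false, then a=0, then aux=-2, then returns 1
calc_v2: tmp=1, then acc=0, then ((a + c) == abs(2)) is false, then (min(max(acc, a), min(tmp, tmp)) <= (-acc)) is true, then b=27, then res=-8, then acc=-8, then returns 61
verdict: not equivalent; witness: a=-6, b=1, c=-2


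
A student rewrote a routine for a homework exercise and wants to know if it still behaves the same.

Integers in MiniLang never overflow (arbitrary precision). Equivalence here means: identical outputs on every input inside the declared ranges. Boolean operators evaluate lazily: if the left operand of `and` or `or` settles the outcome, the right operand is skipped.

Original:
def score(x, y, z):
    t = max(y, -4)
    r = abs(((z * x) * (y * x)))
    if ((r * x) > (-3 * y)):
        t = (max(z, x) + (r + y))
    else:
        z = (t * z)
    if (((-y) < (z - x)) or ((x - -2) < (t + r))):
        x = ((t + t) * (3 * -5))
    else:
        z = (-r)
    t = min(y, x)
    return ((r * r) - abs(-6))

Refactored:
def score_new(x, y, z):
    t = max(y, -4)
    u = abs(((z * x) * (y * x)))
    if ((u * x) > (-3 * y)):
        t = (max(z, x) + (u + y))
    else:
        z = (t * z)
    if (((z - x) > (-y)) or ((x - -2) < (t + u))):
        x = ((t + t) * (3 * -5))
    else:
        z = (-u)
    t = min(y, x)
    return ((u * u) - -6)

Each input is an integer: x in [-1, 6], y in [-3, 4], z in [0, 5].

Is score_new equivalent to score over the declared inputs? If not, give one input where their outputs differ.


Evaluate both at x=-1, y=-3, z=0.
score: t=-3, then r=0, then ((r * x) > (-3 * y)) is false, then z=0, then (((-y) < (z - x)) or ((x - -2) < (t + r))) is false, then z=0, then t=-3, then returns -6
score_new: t=-3, then u=0, then ((u * x) > (-3 * y)) is false, then z=0, then (((z - x) > (-y)) or ((x - -2) < (t + u))) is false, then z=0, then t=-3, then returns 6
-6 vs 6 — the two versions disagree here.
verdict: not equivalent; witness: x=-1, y=-3, z=0


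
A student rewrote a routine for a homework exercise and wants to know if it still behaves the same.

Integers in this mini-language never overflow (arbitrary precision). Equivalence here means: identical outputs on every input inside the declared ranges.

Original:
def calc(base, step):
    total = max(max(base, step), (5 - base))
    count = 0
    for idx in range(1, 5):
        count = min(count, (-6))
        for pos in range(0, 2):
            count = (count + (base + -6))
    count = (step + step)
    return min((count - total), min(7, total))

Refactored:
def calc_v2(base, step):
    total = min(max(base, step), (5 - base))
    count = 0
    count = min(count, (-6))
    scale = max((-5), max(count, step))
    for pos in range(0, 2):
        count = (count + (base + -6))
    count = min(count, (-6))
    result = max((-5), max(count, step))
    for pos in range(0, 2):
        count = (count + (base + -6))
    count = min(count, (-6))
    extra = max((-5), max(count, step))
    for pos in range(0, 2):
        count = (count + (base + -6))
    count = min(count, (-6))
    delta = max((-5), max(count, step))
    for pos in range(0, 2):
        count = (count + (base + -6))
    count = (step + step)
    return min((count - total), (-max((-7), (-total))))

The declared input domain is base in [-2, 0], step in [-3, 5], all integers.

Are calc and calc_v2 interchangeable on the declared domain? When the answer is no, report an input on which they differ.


Run the pair on base=-2, step=-3.
calc: total := 7 | count := 0 | iter idx=1: | count := -6 | iter pos=0: | count := -14 | iter pos=1: | count := -22 | iter idx=2: | count := -22 | iter pos=0: | count := -30 | iter pos=1: | count := -38 | iter idx=3: | count := -38 | iter pos=0: | count := -46 | iter pos=1: | count := -54 | iter idx=4: | count := -54 | iter pos=0: | count := -62 | iter pos=1: | count := -70 | count := -6 | result -13
calc_v2: total := -2 | count := 0 | count := -6 | scale := -3 | iter pos=0: | count := -14 | iter pos=1: | count := -22 | count := -22 | result := -3 | iter pos=0: | count := -30 | iter pos=1: | count := -38 | count := -38 | extra := -3 | iter pos=0: | count := -46 | iter pos=1: | count := -54 | count := -54 | delta := -3 | iter pos=0: | count := -62 | iter pos=1: | count := -70 | count := -6 | result -4
-13 and -4 differ, so these are not the same function on this domain.
verdict: not equivalent; witness: base=-2, step=-3


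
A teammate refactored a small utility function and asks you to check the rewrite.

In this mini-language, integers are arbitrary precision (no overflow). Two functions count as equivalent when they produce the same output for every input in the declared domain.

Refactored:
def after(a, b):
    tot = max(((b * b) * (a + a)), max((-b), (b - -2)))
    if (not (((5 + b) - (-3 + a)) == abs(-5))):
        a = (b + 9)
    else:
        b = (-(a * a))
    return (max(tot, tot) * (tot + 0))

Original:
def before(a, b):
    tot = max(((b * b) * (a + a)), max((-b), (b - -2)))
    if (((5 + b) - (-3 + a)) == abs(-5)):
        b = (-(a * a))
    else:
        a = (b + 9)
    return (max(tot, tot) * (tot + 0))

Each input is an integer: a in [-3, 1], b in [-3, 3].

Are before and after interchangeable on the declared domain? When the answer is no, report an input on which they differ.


Differences: boolean connective usage differs — yet all 35 inputs agree.
verdict: equivalent


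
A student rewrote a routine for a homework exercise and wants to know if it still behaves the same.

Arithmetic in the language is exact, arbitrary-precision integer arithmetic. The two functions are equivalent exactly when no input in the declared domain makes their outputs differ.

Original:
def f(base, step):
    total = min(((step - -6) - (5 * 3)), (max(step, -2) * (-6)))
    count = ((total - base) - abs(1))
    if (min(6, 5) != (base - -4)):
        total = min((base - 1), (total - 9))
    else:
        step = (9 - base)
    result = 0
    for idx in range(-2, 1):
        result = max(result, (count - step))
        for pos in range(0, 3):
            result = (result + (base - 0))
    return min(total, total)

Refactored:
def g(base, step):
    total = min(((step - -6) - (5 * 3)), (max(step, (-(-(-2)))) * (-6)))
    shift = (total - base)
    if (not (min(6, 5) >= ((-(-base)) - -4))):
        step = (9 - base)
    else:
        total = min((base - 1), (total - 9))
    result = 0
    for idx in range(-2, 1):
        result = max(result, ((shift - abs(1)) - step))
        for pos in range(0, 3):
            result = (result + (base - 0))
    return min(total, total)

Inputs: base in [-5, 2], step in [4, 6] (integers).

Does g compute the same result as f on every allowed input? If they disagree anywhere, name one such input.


These are not equivalent — on base=1, step=4 the outputs split (-24 vs -33).
f: total := -24 | count := -26 | (min(6, 5) != (base - -4)): false | step := 8 | result := 0 | iter idx=-2: | result := 0 | iter pos=0: | result := 1 | iter pos=1: | result := 2 | iter pos=2: | result := 3 | iter idx=-1: | result := 3 | iter pos=0: | result := 4 | iter pos=1: | result := 5 | iter pos=2: | result := 6 | iter idx=0: | result := 6 | iter pos=0: | result := 7 | iter pos=1: | result := 8 | iter pos=2: | result := 9 | result -24
g: total := -24 | shift := -25 | (not (min(6, 5) >= ((-(-base)) - -4))): false | total := -33 | result := 0 | iter idx=-2: | result := 0 | iter pos=0: | result := 1 | iter pos=1: | result := 2 | iter pos=2: | result := 3 | iter idx=-1: | result := 3 | iter pos=0: | result := 4 | iter pos=1: | result := 5 | iter pos=2: | result := 6 | iter idx=0: | result := 6 | iter pos=0: | result := 7 | iter pos=1: | result := 8 | iter pos=2: | result := 9 | result -33
verdict: not equivalent; witness: base=1, step=4


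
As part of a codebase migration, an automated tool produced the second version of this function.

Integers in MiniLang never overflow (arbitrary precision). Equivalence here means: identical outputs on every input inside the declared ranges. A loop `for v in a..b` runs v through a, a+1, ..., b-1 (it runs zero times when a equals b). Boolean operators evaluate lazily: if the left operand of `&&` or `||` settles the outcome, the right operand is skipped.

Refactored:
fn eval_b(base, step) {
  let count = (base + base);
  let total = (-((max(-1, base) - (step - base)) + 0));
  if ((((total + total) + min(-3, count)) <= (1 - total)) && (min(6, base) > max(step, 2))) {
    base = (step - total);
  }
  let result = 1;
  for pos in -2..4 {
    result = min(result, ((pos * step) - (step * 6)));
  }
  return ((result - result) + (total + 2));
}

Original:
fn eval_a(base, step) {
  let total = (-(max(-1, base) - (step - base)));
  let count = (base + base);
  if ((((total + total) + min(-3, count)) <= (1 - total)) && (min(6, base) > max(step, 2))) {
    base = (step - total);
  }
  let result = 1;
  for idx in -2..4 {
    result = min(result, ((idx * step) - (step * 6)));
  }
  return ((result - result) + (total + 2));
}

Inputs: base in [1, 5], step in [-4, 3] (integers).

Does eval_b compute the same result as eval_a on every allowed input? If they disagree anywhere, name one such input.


Reading the diff, among the changes: constant usage differs, and local variable names differ, and arithmetic usage differs.
One worked example (base=2, step=-3) — eval_a: total becomes -7; next count becomes 4; next ((((total + total) + min(-3, count)) <= (1 - total)) && (min(6, base) > max(step, 2))) evaluates to false; next result becomes 1; next at idx=-2:; next result becomes 1; next at idx=-1:; next result becomes 1; next at idx=0:; next result becomes 1; next at idx=1:; next result becomes 1; next at idx=2:; next result becomes 1; next at idx=3:; next result becomes 1; next final value -5; eval_b: count becomes 4; next total becomes -7; next ((((total + total) + min(-3, count)) <= (1 - total)) && (min(6, base) > max(step, 2))) evaluates to false; next result becomes 1; next at pos=-2:; next result becomes 1; next at pos=-1:; next result becomes 1; next at pos=0:; next result becomes 1; next at pos=1:; next result becomes 1; next at pos=2:; next result becomes 1; next at pos=3:; next result becomes 1; next final value -5; agreement on -5.
Across all 40 domain points the two functions coincide.
verdict: equivalent


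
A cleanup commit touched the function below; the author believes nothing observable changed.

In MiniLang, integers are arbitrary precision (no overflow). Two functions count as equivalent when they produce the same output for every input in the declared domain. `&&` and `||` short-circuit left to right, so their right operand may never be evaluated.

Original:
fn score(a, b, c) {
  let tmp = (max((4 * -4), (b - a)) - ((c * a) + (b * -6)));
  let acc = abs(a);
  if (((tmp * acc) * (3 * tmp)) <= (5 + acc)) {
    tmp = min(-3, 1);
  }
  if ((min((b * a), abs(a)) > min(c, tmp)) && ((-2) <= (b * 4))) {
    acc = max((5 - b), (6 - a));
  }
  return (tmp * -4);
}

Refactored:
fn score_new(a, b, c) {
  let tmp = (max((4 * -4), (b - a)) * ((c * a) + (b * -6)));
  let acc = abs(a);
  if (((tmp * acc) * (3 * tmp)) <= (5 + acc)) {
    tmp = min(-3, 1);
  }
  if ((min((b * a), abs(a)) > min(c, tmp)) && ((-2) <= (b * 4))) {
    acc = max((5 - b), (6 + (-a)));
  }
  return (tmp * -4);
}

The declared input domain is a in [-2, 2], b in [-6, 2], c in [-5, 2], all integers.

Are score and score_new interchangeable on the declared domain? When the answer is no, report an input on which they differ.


Evaluate both at a=-2, b=-6, c=-5.
score: tmp = -50; acc = 2; (((tmp * acc) * (3 * tmp)) <= (5 + acc)) -> false; ((min((b * a), abs(a)) > min(c, tmp)) && ((-2) <= (b * 4))) -> false; return 200
score_new: tmp = -184; acc = 2; (((tmp * acc) * (3 * tmp)) <= (5 + acc)) -> false; ((min((b * a), abs(a)) > min(c, tmp)) && ((-2) <= (b * 4))) -> false; return 736
200 vs 736 — the two versions disagree here.
verdict: not equivalent; witness: a=-2, b=-6, c=-5


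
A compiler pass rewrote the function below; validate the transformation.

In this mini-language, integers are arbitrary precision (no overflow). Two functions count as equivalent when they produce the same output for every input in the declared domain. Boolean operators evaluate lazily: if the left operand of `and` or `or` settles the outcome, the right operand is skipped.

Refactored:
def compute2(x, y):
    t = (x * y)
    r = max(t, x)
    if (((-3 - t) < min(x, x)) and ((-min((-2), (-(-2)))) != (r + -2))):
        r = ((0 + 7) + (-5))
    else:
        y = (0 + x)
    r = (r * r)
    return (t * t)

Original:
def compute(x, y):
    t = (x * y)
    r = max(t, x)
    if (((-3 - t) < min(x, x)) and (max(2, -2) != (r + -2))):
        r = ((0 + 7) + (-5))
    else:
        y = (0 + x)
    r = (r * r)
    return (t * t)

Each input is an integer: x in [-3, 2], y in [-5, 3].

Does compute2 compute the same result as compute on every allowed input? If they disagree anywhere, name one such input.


The two are interchangeable: min/max/abs usage differs, and every declared input agrees.
Tracing x=-2, y=3: compute: t = -6; r = -2; (((-3 - t) < min(x, x)) and (max(2, -2) != (r + -2))) -> false; y = -2; r = 4; return 36 | compute2: t = -6; r = -2; (((-3 - t) < min(x, x)) and ((-min((-2), (-(-2)))) != (r + -2))) -> false; y = -2; r = 4; return 36 — matching result 36.
Sweeping the whole domain (54 inputs) finds no disagreement.
verdict: equivalent


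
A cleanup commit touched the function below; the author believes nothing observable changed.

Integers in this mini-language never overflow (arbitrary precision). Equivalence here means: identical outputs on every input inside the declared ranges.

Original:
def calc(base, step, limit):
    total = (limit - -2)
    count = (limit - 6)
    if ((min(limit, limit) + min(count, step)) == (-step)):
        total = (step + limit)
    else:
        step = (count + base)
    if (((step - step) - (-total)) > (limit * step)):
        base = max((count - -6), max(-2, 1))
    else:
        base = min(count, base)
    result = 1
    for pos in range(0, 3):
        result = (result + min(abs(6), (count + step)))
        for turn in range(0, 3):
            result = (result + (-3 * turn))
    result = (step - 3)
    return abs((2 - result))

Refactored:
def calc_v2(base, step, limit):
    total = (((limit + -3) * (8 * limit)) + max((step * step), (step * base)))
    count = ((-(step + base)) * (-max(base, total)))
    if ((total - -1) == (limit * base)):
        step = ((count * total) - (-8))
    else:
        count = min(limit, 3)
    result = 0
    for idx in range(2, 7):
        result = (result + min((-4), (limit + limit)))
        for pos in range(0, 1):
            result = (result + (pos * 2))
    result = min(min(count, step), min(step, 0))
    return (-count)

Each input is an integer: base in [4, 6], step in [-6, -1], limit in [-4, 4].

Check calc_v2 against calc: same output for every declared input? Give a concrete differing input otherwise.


Not equivalent: base=4, step=-6, limit=-4 separates them (11 vs 4).
calc: total=-2, then count=-10, then ((min(limit, limit) + min(count, step)) == (-step)) is false, then step=-6, then (((step - step) - (-total)) > (limit * step)) is false, then base=-10, then result=1, then (pos=0), then result=-15, then (turn=0), then result=-15, then (turn=1), then result=-18, then (turn=2), then result=-24, then (pos=1), then result=-40, then (turn=0), then result=-40, then (turn=1), then result=-43, then (turn=2), then result=-49, then (pos=2), then result=-65, then (turn=0), then result=-65, then (turn=1), then result=-68, then (turn=2), then result=-74, then result=-9, then returns 11
calc_v2: total=260, then count=-520, then ((total - -1) == (limit * base)) is false, then count=-4, then result=0, then (idx=2), then result=-8, then (pos=0), then result=-8, then (idx=3), then result=-16, then (pos=0), then result=-16, then (idx=4), then result=-24, then (pos=0), then result=-24, then (idx=5), then result=-32, then (pos=0), then result=-32, then (idx=6), then result=-40, then (pos=0), then result=-40, then result=-6, then returns 4
verdict: not equivalent; witness: base=4, step=-6, limit=-4


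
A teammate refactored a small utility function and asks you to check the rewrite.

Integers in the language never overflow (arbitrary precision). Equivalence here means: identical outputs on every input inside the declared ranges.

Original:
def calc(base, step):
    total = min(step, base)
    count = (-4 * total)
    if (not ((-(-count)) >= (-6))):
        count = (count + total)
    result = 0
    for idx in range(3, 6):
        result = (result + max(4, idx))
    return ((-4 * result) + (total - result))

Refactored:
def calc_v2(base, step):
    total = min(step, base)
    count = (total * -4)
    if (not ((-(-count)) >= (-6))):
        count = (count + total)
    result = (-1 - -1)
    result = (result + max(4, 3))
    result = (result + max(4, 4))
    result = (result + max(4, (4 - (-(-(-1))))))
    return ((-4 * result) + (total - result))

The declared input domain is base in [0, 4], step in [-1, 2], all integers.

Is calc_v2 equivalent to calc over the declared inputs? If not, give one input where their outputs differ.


The two are interchangeable: min/max/abs usage differs, and loop structure differs, and arithmetic usage differs, and statement counts differ, and constant usage differs, and local variable names differ, and every declared input agrees.
As a probe, take base=3, step=-1: calc runs total := -1 | count := 4 | (not ((-(-count)) >= (-6))): false | result := 0 | iter idx=3: | result := 4 | iter idx=4: | result := 8 | iter idx=5: | result := 13 | result -66; calc_v2 runs total := -1 | count := 4 | (not ((-(-count)) >= (-6))): false | result := 0 | result := 4 | result := 8 | result := 13 | result -66; both end at -66.
Sweeping the whole domain (20 inputs) finds no disagreement.
verdict: equivalent


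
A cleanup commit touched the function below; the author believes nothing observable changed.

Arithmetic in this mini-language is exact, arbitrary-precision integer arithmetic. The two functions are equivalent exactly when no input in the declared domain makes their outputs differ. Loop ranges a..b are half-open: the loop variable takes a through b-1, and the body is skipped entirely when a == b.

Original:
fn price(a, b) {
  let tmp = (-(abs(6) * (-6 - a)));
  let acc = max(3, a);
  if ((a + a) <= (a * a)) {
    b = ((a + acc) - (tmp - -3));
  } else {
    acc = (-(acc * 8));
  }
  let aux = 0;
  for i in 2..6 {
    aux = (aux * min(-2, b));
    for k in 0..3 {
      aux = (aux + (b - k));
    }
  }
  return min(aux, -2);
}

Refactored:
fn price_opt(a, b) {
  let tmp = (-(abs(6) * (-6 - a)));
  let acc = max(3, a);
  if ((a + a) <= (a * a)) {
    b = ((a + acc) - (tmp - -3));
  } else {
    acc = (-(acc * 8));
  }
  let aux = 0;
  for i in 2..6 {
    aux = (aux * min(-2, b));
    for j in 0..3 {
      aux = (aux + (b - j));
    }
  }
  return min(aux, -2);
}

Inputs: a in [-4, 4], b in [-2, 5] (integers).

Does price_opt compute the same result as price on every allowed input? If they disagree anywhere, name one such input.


The two are interchangeable: local variable names differ, and every declared input agrees.
One worked example (a=-3, b=5) — price: tmp=18, then acc=3, then ((a + a) <= (a * a)) is true, then b=-21, then aux=0, then (i=2), then aux=0, then (k=0), then aux=-21, then (k=1), then aux=-43, then (k=2), then aux=-66, then (i=3), then aux=1386, then (k=0), then aux=1365, then (k=1), then aux=1343, then (k=2), then aux=1320, then (i=4), then aux=-27720, then (k=0), then aux=-27741, then (k=1), then aux=-27763, then (k=2), then aux=-27786, then (i=5), then aux=583506, then (k=0), then aux=583485, then (k=1), then aux=583463, then (k=2), then aux=583440, then returns -2; price_opt: tmp=18, then acc=3, then ((a + a) <= (a * a)) is true, then b=-21, then aux=0, then (i=2), then aux=0, then (j=0), then aux=-21, then (j=1), then aux=-43, then (j=2), then aux=-66, then (i=3), then aux=1386, then (j=0), then aux=1365, then (j=1), then aux=1343, then (j=2), then aux=1320, then (i=4), then aux=-27720, then (j=0), then aux=-27741, then (j=1), then aux=-27763, then (j=2), then aux=-27786, then (i=5), then aux=583506, then (j=0), then aux=583485, then (j=1), then aux=583463, then (j=2), then aux=583440, then returns -2; agreement on -2.
Sweeping the whole domain (72 inputs) finds no disagreement.
verdict: equivalent


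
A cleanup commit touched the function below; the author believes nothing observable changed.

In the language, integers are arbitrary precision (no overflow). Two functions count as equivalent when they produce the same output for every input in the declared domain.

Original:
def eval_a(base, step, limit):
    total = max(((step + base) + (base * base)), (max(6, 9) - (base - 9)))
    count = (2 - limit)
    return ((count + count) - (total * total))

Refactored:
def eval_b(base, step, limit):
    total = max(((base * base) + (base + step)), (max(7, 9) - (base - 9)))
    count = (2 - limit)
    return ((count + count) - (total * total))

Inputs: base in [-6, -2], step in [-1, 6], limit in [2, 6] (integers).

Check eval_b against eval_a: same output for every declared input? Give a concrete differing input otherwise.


Equivalent. The suspicious edit (`6` became `7`) never changes the result for any input inside the declared domain.
Checked all 200 inputs in the declared domain: the outputs agree on every one.
Spot check at base=-2, step=2, limit=2 — eval_a: total := 20 | count := 0 | result -400. eval_b: total := 20 | count := 0 | result -400. Both give -400.
verdict: equivalent


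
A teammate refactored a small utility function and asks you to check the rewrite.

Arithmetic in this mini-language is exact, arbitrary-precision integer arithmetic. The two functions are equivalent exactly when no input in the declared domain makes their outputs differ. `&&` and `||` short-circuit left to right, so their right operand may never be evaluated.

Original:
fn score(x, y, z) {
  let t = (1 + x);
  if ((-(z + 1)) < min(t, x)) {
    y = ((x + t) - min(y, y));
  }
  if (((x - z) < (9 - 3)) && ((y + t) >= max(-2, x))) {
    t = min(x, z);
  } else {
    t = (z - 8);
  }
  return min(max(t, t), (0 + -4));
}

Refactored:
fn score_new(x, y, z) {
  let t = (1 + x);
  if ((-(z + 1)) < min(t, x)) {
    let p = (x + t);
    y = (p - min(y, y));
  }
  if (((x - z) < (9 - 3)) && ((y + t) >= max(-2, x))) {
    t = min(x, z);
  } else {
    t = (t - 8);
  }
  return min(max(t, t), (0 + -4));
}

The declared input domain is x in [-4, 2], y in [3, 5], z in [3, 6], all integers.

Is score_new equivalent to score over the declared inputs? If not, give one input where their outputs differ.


Try x=-4, y=3, z=4.
score: t=-3, then ((-(z + 1)) < min(t, x)) is true, then y=-10, then (((x - z) < (9 - 3)) && ((y + t) >= max(-2, x))) is false, then t=-4, then returns -4
score_new: t=-3, then ((-(z + 1)) < min(t, x)) is true, then p=-7, then y=-10, then (((x - z) < (9 - 3)) && ((y + t) >= max(-2, x))) is false, then t=-11, then returns -11
-4 and -11 differ, so these are not the same function on this domain.
verdict: not equivalent; witness: x=-4, y=3, z=4


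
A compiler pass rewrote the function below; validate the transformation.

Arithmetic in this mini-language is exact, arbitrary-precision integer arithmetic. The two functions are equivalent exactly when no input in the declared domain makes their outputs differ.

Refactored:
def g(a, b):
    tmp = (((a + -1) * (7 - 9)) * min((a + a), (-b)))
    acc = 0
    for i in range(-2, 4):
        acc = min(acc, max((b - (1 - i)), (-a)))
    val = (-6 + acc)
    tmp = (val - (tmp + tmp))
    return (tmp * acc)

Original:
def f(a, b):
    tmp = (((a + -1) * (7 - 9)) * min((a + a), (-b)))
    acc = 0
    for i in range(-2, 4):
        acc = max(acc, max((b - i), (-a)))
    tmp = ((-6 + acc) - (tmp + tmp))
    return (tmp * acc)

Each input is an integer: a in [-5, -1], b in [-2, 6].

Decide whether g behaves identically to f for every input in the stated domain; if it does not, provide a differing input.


Not equivalent: a=-5, b=-2 separates them (1195 vs 0).
f: tmp := -120 | acc := 0 | iter i=-2: | acc := 5 | iter i=-1: | acc := 5 | iter i=0: | acc := 5 | iter i=1: | acc := 5 | iter i=2: | acc := 5 | iter i=3: | acc := 5 | tmp := 239 | result 1195
g: tmp := -120 | acc := 0 | iter i=-2: | acc := 0 | iter i=-1: | acc := 0 | iter i=0: | acc := 0 | iter i=1: | acc := 0 | iter i=2: | acc := 0 | iter i=3: | acc := 0 | val := -6 | tmp := 234 | result 0
verdict: not equivalent; witness: a=-5, b=-2


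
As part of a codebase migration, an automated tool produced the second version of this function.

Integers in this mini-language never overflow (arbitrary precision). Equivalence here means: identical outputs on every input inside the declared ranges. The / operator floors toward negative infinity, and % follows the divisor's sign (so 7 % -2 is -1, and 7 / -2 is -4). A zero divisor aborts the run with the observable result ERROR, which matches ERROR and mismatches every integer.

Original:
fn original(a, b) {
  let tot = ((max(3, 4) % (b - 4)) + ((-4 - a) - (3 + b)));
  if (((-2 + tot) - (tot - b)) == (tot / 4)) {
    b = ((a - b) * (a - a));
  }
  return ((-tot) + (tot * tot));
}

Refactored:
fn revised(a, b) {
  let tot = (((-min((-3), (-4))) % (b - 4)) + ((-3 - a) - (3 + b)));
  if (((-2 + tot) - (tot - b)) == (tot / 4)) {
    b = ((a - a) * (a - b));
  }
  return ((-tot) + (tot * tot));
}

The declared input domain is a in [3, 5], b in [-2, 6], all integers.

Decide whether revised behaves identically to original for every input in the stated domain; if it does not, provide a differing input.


Try a=3, b=-2.
original: tot becomes -10; next (((-2 + tot) - (tot - b)) == (tot / 4)) evaluates to false; next final value 110
revised: tot becomes -9; next (((-2 + tot) - (tot - b)) == (tot / 4)) evaluates to false; next final value 90
110 vs 90 — the two versions disagree here.
verdict: not equivalent; witness: a=3, b=-2


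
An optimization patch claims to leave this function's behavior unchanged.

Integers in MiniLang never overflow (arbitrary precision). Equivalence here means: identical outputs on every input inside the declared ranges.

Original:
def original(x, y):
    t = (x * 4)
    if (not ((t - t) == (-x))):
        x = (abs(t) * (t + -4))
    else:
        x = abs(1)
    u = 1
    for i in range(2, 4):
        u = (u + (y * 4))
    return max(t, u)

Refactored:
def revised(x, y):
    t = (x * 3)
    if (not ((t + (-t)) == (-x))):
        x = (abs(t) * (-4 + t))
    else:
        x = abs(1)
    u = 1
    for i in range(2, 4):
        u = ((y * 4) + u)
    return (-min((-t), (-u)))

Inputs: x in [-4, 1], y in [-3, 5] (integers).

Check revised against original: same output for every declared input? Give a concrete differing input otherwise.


Evaluate both at x=-4, y=-3.
original: t becomes -16; next (not ((t - t) == (-x))) evaluates to true; next x becomes -320; next u becomes 1; next at i=2:; next u becomes -11; next at i=3:; next u becomes -23; next final value -16
revised: t becomes -12; next (not ((t + (-t)) == (-x))) evaluates to true; next x becomes -192; next u becomes 1; next at i=2:; next u becomes -11; next at i=3:; next u becomes -23; next final value -12
-16 against -12: the behavior changed.
verdict: not equivalent; witness: x=-4, y=-3


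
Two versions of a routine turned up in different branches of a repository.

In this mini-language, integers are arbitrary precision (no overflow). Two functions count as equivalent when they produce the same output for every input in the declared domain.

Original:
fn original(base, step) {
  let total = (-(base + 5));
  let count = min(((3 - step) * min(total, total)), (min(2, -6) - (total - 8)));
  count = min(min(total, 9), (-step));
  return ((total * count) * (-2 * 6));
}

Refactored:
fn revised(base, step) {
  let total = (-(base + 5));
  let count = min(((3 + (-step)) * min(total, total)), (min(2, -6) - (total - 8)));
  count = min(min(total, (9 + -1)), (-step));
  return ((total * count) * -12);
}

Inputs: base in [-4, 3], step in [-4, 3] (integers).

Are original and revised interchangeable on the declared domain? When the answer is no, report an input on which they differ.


The edit looks behavioral (`9` became `8`), but over these ranges it never changes the outcome; all 64 inputs agree.
verdict: equivalent


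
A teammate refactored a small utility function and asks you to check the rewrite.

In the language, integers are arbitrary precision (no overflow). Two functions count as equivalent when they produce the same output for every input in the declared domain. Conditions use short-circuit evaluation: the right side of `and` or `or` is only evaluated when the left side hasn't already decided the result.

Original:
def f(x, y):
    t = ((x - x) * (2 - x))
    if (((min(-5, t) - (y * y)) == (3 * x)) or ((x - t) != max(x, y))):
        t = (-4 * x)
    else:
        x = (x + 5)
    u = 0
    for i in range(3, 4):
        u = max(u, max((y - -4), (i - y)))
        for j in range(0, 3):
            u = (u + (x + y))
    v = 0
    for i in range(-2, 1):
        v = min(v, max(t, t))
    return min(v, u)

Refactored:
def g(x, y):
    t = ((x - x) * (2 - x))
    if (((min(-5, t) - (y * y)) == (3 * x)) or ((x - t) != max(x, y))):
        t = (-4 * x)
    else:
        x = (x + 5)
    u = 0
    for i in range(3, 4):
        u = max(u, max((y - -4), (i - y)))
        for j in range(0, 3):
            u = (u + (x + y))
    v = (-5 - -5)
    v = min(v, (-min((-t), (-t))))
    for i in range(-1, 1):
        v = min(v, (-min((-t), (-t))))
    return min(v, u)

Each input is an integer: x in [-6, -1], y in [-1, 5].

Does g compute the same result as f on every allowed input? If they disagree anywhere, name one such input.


The two are interchangeable: statement counts differ; also min/max/abs usage differs; also arithmetic usage differs; also loop structure differs; also constant usage differs, and every declared input agrees.
One worked example (x=-1, y=2) — f: t := 0 | (((min(-5, t) - (y * y)) == (3 * x)) or ((x - t) != max(x, y))): true | t := 4 | u := 0 | iter i=3: | u := 6 | iter j=0: | u := 7 | iter j=1: | u := 8 | iter j=2: | u := 9 | v := 0 | iter i=-2: | v := 0 | iter i=-1: | v := 0 | iter i=0: | v := 0 | result 0; g: t := 0 | (((min(-5, t) - (y * y)) == (3 * x)) or ((x - t) != max(x, y))): true | t := 4 | u := 0 | iter i=3: | u := 6 | iter j=0: | u := 7 | iter j=1: | u := 8 | iter j=2: | u := 9 | v := 0 | v := 0 | iter i=-1: | v := 0 | iter i=0: | v := 0 | result 0; agreement on 0.
Sweeping the whole domain (42 inputs) finds no disagreement.
verdict: equivalent


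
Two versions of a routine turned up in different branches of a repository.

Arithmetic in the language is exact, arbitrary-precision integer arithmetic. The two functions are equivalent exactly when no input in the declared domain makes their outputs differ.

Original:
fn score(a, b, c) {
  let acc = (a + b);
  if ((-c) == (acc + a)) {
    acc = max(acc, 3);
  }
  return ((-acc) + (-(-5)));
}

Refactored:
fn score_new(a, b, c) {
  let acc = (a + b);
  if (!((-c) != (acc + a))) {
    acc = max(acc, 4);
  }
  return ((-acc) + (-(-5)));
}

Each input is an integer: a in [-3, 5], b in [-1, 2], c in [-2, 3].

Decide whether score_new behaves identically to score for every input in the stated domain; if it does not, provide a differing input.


Evaluate both at a=-2, b=1, c=3.
score: acc = -1; ((-c) == (acc + a)) -> true; acc = 3; return 2
score_new: acc = -1; (!((-c) != (acc + a))) -> true; acc = 4; return 1
2 vs 1 — the two versions disagree here.
verdict: not equivalent; witness: a=-2, b=1, c=3


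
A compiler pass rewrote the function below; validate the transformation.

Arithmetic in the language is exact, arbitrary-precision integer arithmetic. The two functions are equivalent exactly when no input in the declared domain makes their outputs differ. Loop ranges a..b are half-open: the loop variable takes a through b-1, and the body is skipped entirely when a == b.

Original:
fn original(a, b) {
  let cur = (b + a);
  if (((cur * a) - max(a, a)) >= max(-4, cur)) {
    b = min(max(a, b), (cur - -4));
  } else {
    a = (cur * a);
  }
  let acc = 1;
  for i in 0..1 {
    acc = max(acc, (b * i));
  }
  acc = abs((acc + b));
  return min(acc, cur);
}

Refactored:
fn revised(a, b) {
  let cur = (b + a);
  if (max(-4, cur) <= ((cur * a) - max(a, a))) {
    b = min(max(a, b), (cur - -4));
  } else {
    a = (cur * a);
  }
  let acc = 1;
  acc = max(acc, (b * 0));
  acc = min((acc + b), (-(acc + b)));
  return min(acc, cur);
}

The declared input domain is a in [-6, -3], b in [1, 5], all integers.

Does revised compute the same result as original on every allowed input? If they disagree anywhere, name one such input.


Run the pair on a=-6, b=4.
original: cur=-2, then (((cur * a) - max(a, a)) >= max(-4, cur)) is true, then b=2, then acc=1, then (i=0), then acc=1, then acc=3, then returns -2
revised: cur=-2, then (max(-4, cur) <= ((cur * a) - max(a, a))) is true, then b=2, then acc=1, then acc=1, then acc=-3, then returns -3
-2 against -3: the behavior changed.
verdict: not equivalent; witness: a=-6, b=4


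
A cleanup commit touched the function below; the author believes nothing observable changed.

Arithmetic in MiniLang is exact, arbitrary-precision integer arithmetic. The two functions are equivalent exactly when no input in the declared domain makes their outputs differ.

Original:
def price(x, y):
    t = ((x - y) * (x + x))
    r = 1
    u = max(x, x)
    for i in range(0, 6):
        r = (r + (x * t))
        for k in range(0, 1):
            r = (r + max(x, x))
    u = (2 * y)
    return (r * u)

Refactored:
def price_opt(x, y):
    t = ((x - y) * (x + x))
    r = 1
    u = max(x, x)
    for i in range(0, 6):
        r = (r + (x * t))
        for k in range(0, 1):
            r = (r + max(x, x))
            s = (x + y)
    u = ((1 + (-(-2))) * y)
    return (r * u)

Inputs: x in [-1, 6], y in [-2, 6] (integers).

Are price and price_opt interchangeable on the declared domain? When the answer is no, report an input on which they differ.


Run the pair on x=-1, y=-2.
price: t becomes -2; next r becomes 1; next u becomes -1; next at i=0:; next r becomes 3; next at k=0:; next r becomes 2; next at i=1:; next r becomes 4; next at k=0:; next r becomes 3; next at i=2:; next r becomes 5; next at k=0:; next r becomes 4; next at i=3:; next r becomes 6; next at k=0:; next r becomes 5; next at i=4:; next r becomes 7; next at k=0:; next r becomes 6; next at i=5:; next r becomes 8; next at k=0:; next r becomes 7; next u becomes -4; next final value -28
price_opt: t becomes -2; next r becomes 1; next u becomes -1; next at i=0:; next r becomes 3; next at k=0:; next r becomes 2; next s becomes -3; next at i=1:; next r becomes 4; next at k=0:; next r becomes 3; next s becomes -3; next at i=2:; next r becomes 5; next at k=0:; next r becomes 4; next s becomes -3; next at i=3:; next r becomes 6; next at k=0:; next r becomes 5; next s becomes -3; next at i=4:; next r becomes 7; next at k=0:; next r becomes 6; next s becomes -3; next at i=5:; next r becomes 8; next at k=0:; next r becomes 7; next s becomes -3; next u becomes -6; next final value -42
-28 != -42, so the rewrite changes behavior.
verdict: not equivalent; witness: x=-1, y=-2


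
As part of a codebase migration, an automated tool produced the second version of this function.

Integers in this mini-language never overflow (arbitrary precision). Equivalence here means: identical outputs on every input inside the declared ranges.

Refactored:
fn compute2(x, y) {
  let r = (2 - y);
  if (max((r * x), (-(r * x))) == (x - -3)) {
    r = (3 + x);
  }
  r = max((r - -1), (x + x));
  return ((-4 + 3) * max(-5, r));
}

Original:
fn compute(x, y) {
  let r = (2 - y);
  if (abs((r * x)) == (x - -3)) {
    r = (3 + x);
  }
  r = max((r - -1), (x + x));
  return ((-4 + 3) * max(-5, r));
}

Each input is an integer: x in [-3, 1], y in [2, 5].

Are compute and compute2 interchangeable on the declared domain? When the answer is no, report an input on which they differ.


Reading the diff, among the changes: min/max/abs usage differs; also arithmetic usage differs.
One worked example (x=1, y=2) — compute: r becomes 0; next (abs((r * x)) == (x - -3)) evaluates to false; next r becomes 2; next final value -2; compute2: r becomes 0; next (max((r * x), (-(r * x))) == (x - -3)) evaluates to false; next r becomes 2; next final value -2; agreement on -2.
Across all 20 domain points the two functions coincide.
verdict: equivalent


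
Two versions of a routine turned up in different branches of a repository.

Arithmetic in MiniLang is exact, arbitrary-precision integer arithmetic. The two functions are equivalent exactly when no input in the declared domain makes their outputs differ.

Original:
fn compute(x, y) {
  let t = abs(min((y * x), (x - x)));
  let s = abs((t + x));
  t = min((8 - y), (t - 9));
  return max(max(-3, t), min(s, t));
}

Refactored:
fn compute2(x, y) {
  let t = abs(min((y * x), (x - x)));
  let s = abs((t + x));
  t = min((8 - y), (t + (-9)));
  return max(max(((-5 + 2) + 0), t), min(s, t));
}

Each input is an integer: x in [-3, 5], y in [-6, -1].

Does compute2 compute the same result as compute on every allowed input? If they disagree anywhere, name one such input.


Although arithmetic usage differs, and constant usage differs, 54/54 inputs agree.
verdict: equivalent
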